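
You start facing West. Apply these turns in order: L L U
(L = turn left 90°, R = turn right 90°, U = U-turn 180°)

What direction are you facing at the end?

Answer: Final heading: West

Derivation:
Start: West
  L (left (90° counter-clockwise)) -> South
  L (left (90° counter-clockwise)) -> East
  U (U-turn (180°)) -> West
Final: West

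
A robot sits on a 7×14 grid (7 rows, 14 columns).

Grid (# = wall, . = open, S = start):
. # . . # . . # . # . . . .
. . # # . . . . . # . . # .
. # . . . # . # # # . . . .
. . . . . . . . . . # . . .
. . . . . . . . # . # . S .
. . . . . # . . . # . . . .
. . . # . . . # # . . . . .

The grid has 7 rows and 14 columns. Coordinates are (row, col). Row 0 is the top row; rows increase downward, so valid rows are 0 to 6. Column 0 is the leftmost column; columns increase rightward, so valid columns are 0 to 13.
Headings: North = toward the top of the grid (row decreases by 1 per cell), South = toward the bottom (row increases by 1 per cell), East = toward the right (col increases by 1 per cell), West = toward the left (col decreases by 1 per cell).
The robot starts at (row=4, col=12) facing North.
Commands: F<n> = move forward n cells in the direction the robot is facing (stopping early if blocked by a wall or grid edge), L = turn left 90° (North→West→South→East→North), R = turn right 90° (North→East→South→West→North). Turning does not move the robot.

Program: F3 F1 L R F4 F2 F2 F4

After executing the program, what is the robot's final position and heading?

Start: (row=4, col=12), facing North
  F3: move forward 2/3 (blocked), now at (row=2, col=12)
  F1: move forward 0/1 (blocked), now at (row=2, col=12)
  L: turn left, now facing West
  R: turn right, now facing North
  F4: move forward 0/4 (blocked), now at (row=2, col=12)
  F2: move forward 0/2 (blocked), now at (row=2, col=12)
  F2: move forward 0/2 (blocked), now at (row=2, col=12)
  F4: move forward 0/4 (blocked), now at (row=2, col=12)
Final: (row=2, col=12), facing North

Answer: Final position: (row=2, col=12), facing North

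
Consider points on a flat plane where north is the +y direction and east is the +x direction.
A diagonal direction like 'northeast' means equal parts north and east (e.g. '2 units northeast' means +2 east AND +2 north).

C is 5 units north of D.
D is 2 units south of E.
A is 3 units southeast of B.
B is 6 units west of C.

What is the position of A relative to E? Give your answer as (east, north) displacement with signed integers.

Answer: A is at (east=-3, north=0) relative to E.

Derivation:
Place E at the origin (east=0, north=0).
  D is 2 units south of E: delta (east=+0, north=-2); D at (east=0, north=-2).
  C is 5 units north of D: delta (east=+0, north=+5); C at (east=0, north=3).
  B is 6 units west of C: delta (east=-6, north=+0); B at (east=-6, north=3).
  A is 3 units southeast of B: delta (east=+3, north=-3); A at (east=-3, north=0).
Therefore A relative to E: (east=-3, north=0).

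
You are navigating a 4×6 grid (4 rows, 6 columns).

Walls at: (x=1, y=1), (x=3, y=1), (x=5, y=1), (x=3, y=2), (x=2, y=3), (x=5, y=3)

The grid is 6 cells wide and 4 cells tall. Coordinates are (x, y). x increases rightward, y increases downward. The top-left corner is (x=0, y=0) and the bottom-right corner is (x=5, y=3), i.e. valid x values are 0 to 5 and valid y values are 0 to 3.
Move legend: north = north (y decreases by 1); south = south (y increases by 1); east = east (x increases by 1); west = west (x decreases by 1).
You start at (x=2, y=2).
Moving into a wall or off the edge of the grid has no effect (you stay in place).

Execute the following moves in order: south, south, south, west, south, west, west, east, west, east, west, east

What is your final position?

Start: (x=2, y=2)
  [×3]south (south): blocked, stay at (x=2, y=2)
  west (west): (x=2, y=2) -> (x=1, y=2)
  south (south): (x=1, y=2) -> (x=1, y=3)
  west (west): (x=1, y=3) -> (x=0, y=3)
  west (west): blocked, stay at (x=0, y=3)
  east (east): (x=0, y=3) -> (x=1, y=3)
  west (west): (x=1, y=3) -> (x=0, y=3)
  east (east): (x=0, y=3) -> (x=1, y=3)
  west (west): (x=1, y=3) -> (x=0, y=3)
  east (east): (x=0, y=3) -> (x=1, y=3)
Final: (x=1, y=3)

Answer: Final position: (x=1, y=3)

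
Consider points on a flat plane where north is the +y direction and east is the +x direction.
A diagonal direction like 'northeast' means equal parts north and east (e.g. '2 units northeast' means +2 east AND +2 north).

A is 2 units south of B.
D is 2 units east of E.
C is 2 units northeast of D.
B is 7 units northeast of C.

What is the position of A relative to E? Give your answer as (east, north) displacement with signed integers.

Answer: A is at (east=11, north=7) relative to E.

Derivation:
Place E at the origin (east=0, north=0).
  D is 2 units east of E: delta (east=+2, north=+0); D at (east=2, north=0).
  C is 2 units northeast of D: delta (east=+2, north=+2); C at (east=4, north=2).
  B is 7 units northeast of C: delta (east=+7, north=+7); B at (east=11, north=9).
  A is 2 units south of B: delta (east=+0, north=-2); A at (east=11, north=7).
Therefore A relative to E: (east=11, north=7).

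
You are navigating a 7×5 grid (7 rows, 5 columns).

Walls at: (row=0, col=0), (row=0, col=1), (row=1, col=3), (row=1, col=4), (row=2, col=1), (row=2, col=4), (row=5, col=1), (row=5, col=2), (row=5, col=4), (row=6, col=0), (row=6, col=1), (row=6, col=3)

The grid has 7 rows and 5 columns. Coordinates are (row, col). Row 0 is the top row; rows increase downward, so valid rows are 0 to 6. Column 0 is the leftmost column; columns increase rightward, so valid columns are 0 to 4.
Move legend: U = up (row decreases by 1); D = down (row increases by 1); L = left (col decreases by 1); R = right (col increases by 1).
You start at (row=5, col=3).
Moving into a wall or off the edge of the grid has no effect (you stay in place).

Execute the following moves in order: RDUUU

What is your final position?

Start: (row=5, col=3)
  R (right): blocked, stay at (row=5, col=3)
  D (down): blocked, stay at (row=5, col=3)
  U (up): (row=5, col=3) -> (row=4, col=3)
  U (up): (row=4, col=3) -> (row=3, col=3)
  U (up): (row=3, col=3) -> (row=2, col=3)
Final: (row=2, col=3)

Answer: Final position: (row=2, col=3)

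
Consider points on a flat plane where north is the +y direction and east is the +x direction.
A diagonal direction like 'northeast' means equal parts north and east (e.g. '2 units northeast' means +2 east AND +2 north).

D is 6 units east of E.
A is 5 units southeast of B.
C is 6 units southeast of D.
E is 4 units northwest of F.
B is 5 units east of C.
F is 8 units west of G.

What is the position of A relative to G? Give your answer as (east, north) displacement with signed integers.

Answer: A is at (east=10, north=-7) relative to G.

Derivation:
Place G at the origin (east=0, north=0).
  F is 8 units west of G: delta (east=-8, north=+0); F at (east=-8, north=0).
  E is 4 units northwest of F: delta (east=-4, north=+4); E at (east=-12, north=4).
  D is 6 units east of E: delta (east=+6, north=+0); D at (east=-6, north=4).
  C is 6 units southeast of D: delta (east=+6, north=-6); C at (east=0, north=-2).
  B is 5 units east of C: delta (east=+5, north=+0); B at (east=5, north=-2).
  A is 5 units southeast of B: delta (east=+5, north=-5); A at (east=10, north=-7).
Therefore A relative to G: (east=10, north=-7).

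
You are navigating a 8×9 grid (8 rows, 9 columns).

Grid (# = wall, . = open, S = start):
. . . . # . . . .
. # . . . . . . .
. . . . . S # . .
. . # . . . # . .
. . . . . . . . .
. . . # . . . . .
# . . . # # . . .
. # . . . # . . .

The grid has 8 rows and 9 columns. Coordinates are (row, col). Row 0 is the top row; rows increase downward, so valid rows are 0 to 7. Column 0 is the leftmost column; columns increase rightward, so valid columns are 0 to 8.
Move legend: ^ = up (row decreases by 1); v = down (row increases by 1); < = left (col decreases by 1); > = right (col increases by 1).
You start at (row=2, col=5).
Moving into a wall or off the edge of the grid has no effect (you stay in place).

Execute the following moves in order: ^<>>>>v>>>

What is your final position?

Answer: Final position: (row=2, col=8)

Derivation:
Start: (row=2, col=5)
  ^ (up): (row=2, col=5) -> (row=1, col=5)
  < (left): (row=1, col=5) -> (row=1, col=4)
  > (right): (row=1, col=4) -> (row=1, col=5)
  > (right): (row=1, col=5) -> (row=1, col=6)
  > (right): (row=1, col=6) -> (row=1, col=7)
  > (right): (row=1, col=7) -> (row=1, col=8)
  v (down): (row=1, col=8) -> (row=2, col=8)
  [×3]> (right): blocked, stay at (row=2, col=8)
Final: (row=2, col=8)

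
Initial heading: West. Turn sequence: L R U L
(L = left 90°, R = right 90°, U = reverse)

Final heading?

Answer: Final heading: North

Derivation:
Start: West
  L (left (90° counter-clockwise)) -> South
  R (right (90° clockwise)) -> West
  U (U-turn (180°)) -> East
  L (left (90° counter-clockwise)) -> North
Final: North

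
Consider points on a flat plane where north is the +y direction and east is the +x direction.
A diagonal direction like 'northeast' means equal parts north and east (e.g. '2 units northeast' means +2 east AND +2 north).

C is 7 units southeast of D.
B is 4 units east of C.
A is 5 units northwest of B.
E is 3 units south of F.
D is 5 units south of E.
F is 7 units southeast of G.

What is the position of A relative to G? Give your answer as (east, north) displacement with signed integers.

Place G at the origin (east=0, north=0).
  F is 7 units southeast of G: delta (east=+7, north=-7); F at (east=7, north=-7).
  E is 3 units south of F: delta (east=+0, north=-3); E at (east=7, north=-10).
  D is 5 units south of E: delta (east=+0, north=-5); D at (east=7, north=-15).
  C is 7 units southeast of D: delta (east=+7, north=-7); C at (east=14, north=-22).
  B is 4 units east of C: delta (east=+4, north=+0); B at (east=18, north=-22).
  A is 5 units northwest of B: delta (east=-5, north=+5); A at (east=13, north=-17).
Therefore A relative to G: (east=13, north=-17).

Answer: A is at (east=13, north=-17) relative to G.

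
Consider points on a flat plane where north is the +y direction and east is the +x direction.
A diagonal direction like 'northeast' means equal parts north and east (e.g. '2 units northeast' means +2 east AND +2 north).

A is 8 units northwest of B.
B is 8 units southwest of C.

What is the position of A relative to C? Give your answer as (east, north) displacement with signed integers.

Answer: A is at (east=-16, north=0) relative to C.

Derivation:
Place C at the origin (east=0, north=0).
  B is 8 units southwest of C: delta (east=-8, north=-8); B at (east=-8, north=-8).
  A is 8 units northwest of B: delta (east=-8, north=+8); A at (east=-16, north=0).
Therefore A relative to C: (east=-16, north=0).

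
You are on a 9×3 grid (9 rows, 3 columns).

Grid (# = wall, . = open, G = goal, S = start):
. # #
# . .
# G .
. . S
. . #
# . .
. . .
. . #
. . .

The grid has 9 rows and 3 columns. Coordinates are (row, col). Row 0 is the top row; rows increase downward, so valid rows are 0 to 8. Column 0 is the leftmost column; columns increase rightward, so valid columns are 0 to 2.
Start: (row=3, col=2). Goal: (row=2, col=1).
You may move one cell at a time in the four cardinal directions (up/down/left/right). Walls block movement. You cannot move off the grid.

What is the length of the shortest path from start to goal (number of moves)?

BFS from (row=3, col=2) until reaching (row=2, col=1):
  Distance 0: (row=3, col=2)
  Distance 1: (row=2, col=2), (row=3, col=1)
  Distance 2: (row=1, col=2), (row=2, col=1), (row=3, col=0), (row=4, col=1)  <- goal reached here
One shortest path (2 moves): (row=3, col=2) -> (row=3, col=1) -> (row=2, col=1)

Answer: Shortest path length: 2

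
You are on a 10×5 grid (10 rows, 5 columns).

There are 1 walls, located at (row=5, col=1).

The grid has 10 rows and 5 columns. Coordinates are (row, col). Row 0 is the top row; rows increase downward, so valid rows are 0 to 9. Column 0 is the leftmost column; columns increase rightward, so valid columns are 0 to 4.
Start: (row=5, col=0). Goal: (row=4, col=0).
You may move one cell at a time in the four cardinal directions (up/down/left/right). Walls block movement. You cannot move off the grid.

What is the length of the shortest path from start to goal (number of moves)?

Answer: Shortest path length: 1

Derivation:
BFS from (row=5, col=0) until reaching (row=4, col=0):
  Distance 0: (row=5, col=0)
  Distance 1: (row=4, col=0), (row=6, col=0)  <- goal reached here
One shortest path (1 moves): (row=5, col=0) -> (row=4, col=0)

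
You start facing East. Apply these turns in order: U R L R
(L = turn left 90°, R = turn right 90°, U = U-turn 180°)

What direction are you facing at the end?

Start: East
  U (U-turn (180°)) -> West
  R (right (90° clockwise)) -> North
  L (left (90° counter-clockwise)) -> West
  R (right (90° clockwise)) -> North
Final: North

Answer: Final heading: North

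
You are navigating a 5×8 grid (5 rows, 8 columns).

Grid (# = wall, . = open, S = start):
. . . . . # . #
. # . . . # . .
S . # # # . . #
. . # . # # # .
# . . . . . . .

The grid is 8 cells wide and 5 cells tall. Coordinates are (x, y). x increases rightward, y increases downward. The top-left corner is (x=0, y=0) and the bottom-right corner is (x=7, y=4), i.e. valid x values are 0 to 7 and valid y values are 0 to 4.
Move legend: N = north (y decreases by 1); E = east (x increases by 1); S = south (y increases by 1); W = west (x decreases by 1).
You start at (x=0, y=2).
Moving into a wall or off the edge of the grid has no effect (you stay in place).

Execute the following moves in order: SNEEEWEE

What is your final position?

Answer: Final position: (x=1, y=2)

Derivation:
Start: (x=0, y=2)
  S (south): (x=0, y=2) -> (x=0, y=3)
  N (north): (x=0, y=3) -> (x=0, y=2)
  E (east): (x=0, y=2) -> (x=1, y=2)
  E (east): blocked, stay at (x=1, y=2)
  E (east): blocked, stay at (x=1, y=2)
  W (west): (x=1, y=2) -> (x=0, y=2)
  E (east): (x=0, y=2) -> (x=1, y=2)
  E (east): blocked, stay at (x=1, y=2)
Final: (x=1, y=2)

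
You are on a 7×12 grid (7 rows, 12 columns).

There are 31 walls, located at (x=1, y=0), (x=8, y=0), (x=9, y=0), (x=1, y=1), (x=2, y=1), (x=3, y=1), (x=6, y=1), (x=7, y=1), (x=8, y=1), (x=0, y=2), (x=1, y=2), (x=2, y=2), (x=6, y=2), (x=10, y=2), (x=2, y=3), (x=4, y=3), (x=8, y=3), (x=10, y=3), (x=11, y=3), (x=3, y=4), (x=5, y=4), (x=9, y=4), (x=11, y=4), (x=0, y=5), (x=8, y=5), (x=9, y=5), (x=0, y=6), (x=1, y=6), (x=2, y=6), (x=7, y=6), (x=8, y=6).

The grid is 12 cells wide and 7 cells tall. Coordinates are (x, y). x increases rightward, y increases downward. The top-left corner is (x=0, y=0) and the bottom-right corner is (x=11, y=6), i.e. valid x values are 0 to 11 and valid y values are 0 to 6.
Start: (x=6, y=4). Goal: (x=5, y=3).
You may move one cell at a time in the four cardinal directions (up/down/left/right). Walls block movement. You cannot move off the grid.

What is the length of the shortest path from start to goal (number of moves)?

Answer: Shortest path length: 2

Derivation:
BFS from (x=6, y=4) until reaching (x=5, y=3):
  Distance 0: (x=6, y=4)
  Distance 1: (x=6, y=3), (x=7, y=4), (x=6, y=5)
  Distance 2: (x=5, y=3), (x=7, y=3), (x=8, y=4), (x=5, y=5), (x=7, y=5), (x=6, y=6)  <- goal reached here
One shortest path (2 moves): (x=6, y=4) -> (x=6, y=3) -> (x=5, y=3)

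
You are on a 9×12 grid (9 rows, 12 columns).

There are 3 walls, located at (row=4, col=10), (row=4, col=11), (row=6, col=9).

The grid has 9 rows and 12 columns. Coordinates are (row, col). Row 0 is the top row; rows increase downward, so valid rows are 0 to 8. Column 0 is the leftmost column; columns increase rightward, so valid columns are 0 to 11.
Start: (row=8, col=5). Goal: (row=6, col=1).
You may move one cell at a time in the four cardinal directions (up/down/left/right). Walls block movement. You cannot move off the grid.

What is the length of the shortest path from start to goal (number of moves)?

Answer: Shortest path length: 6

Derivation:
BFS from (row=8, col=5) until reaching (row=6, col=1):
  Distance 0: (row=8, col=5)
  Distance 1: (row=7, col=5), (row=8, col=4), (row=8, col=6)
  Distance 2: (row=6, col=5), (row=7, col=4), (row=7, col=6), (row=8, col=3), (row=8, col=7)
  Distance 3: (row=5, col=5), (row=6, col=4), (row=6, col=6), (row=7, col=3), (row=7, col=7), (row=8, col=2), (row=8, col=8)
  Distance 4: (row=4, col=5), (row=5, col=4), (row=5, col=6), (row=6, col=3), (row=6, col=7), (row=7, col=2), (row=7, col=8), (row=8, col=1), (row=8, col=9)
  Distance 5: (row=3, col=5), (row=4, col=4), (row=4, col=6), (row=5, col=3), (row=5, col=7), (row=6, col=2), (row=6, col=8), (row=7, col=1), (row=7, col=9), (row=8, col=0), (row=8, col=10)
  Distance 6: (row=2, col=5), (row=3, col=4), (row=3, col=6), (row=4, col=3), (row=4, col=7), (row=5, col=2), (row=5, col=8), (row=6, col=1), (row=7, col=0), (row=7, col=10), (row=8, col=11)  <- goal reached here
One shortest path (6 moves): (row=8, col=5) -> (row=8, col=4) -> (row=8, col=3) -> (row=8, col=2) -> (row=8, col=1) -> (row=7, col=1) -> (row=6, col=1)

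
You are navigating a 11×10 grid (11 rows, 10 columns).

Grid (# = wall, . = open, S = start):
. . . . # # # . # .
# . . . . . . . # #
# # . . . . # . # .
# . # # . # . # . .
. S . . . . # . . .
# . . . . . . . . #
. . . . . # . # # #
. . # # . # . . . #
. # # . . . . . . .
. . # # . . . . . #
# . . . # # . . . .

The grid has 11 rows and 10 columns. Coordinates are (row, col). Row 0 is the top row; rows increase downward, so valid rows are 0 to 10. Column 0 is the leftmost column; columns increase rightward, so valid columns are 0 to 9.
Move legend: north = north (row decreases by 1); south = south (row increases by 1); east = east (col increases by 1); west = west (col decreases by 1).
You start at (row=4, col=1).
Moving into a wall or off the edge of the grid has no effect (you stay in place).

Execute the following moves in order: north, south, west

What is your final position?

Answer: Final position: (row=4, col=0)

Derivation:
Start: (row=4, col=1)
  north (north): (row=4, col=1) -> (row=3, col=1)
  south (south): (row=3, col=1) -> (row=4, col=1)
  west (west): (row=4, col=1) -> (row=4, col=0)
Final: (row=4, col=0)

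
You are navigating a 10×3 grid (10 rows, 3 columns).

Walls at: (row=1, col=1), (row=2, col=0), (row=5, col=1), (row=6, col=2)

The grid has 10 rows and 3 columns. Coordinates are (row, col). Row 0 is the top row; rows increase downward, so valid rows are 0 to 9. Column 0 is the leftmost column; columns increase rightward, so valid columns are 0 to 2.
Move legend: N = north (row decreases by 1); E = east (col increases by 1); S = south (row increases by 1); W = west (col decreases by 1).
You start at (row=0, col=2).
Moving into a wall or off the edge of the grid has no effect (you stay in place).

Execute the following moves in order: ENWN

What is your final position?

Start: (row=0, col=2)
  E (east): blocked, stay at (row=0, col=2)
  N (north): blocked, stay at (row=0, col=2)
  W (west): (row=0, col=2) -> (row=0, col=1)
  N (north): blocked, stay at (row=0, col=1)
Final: (row=0, col=1)

Answer: Final position: (row=0, col=1)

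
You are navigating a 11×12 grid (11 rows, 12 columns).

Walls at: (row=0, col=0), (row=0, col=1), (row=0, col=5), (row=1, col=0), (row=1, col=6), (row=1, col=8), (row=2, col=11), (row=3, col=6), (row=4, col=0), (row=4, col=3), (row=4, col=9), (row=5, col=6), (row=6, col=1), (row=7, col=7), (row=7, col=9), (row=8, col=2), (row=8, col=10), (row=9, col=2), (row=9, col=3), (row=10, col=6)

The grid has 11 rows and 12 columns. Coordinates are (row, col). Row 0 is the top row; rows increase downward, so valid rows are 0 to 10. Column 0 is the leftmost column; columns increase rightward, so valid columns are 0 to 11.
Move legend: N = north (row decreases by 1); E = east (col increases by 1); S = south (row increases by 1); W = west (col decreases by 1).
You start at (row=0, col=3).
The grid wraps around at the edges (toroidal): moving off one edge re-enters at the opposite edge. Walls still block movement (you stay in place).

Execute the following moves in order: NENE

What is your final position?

Start: (row=0, col=3)
  N (north): (row=0, col=3) -> (row=10, col=3)
  E (east): (row=10, col=3) -> (row=10, col=4)
  N (north): (row=10, col=4) -> (row=9, col=4)
  E (east): (row=9, col=4) -> (row=9, col=5)
Final: (row=9, col=5)

Answer: Final position: (row=9, col=5)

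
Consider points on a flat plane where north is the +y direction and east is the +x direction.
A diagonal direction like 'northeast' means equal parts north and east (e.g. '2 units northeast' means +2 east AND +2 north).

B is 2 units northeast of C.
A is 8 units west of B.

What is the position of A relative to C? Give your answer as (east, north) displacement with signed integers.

Answer: A is at (east=-6, north=2) relative to C.

Derivation:
Place C at the origin (east=0, north=0).
  B is 2 units northeast of C: delta (east=+2, north=+2); B at (east=2, north=2).
  A is 8 units west of B: delta (east=-8, north=+0); A at (east=-6, north=2).
Therefore A relative to C: (east=-6, north=2).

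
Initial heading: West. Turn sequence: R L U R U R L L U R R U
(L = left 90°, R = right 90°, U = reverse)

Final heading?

Answer: Final heading: East

Derivation:
Start: West
  R (right (90° clockwise)) -> North
  L (left (90° counter-clockwise)) -> West
  U (U-turn (180°)) -> East
  R (right (90° clockwise)) -> South
  U (U-turn (180°)) -> North
  R (right (90° clockwise)) -> East
  L (left (90° counter-clockwise)) -> North
  L (left (90° counter-clockwise)) -> West
  U (U-turn (180°)) -> East
  R (right (90° clockwise)) -> South
  R (right (90° clockwise)) -> West
  U (U-turn (180°)) -> East
Final: East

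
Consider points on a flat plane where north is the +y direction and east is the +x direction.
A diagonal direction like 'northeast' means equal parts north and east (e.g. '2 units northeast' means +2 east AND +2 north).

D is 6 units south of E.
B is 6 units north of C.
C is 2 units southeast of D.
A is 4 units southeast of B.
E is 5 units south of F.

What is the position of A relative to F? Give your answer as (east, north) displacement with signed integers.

Place F at the origin (east=0, north=0).
  E is 5 units south of F: delta (east=+0, north=-5); E at (east=0, north=-5).
  D is 6 units south of E: delta (east=+0, north=-6); D at (east=0, north=-11).
  C is 2 units southeast of D: delta (east=+2, north=-2); C at (east=2, north=-13).
  B is 6 units north of C: delta (east=+0, north=+6); B at (east=2, north=-7).
  A is 4 units southeast of B: delta (east=+4, north=-4); A at (east=6, north=-11).
Therefore A relative to F: (east=6, north=-11).

Answer: A is at (east=6, north=-11) relative to F.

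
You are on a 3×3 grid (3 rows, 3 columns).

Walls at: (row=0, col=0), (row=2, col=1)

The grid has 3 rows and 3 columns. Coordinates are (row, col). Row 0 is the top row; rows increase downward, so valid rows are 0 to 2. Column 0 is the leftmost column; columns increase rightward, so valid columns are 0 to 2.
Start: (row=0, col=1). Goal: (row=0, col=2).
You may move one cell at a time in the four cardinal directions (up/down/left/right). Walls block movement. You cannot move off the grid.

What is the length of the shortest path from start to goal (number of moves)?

Answer: Shortest path length: 1

Derivation:
BFS from (row=0, col=1) until reaching (row=0, col=2):
  Distance 0: (row=0, col=1)
  Distance 1: (row=0, col=2), (row=1, col=1)  <- goal reached here
One shortest path (1 moves): (row=0, col=1) -> (row=0, col=2)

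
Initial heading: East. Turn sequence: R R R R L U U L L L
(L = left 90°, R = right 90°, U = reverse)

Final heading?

Answer: Final heading: East

Derivation:
Start: East
  R (right (90° clockwise)) -> South
  R (right (90° clockwise)) -> West
  R (right (90° clockwise)) -> North
  R (right (90° clockwise)) -> East
  L (left (90° counter-clockwise)) -> North
  U (U-turn (180°)) -> South
  U (U-turn (180°)) -> North
  L (left (90° counter-clockwise)) -> West
  L (left (90° counter-clockwise)) -> South
  L (left (90° counter-clockwise)) -> East
Final: East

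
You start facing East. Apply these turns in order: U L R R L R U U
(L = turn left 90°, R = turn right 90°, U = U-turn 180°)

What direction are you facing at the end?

Answer: Final heading: North

Derivation:
Start: East
  U (U-turn (180°)) -> West
  L (left (90° counter-clockwise)) -> South
  R (right (90° clockwise)) -> West
  R (right (90° clockwise)) -> North
  L (left (90° counter-clockwise)) -> West
  R (right (90° clockwise)) -> North
  U (U-turn (180°)) -> South
  U (U-turn (180°)) -> North
Final: North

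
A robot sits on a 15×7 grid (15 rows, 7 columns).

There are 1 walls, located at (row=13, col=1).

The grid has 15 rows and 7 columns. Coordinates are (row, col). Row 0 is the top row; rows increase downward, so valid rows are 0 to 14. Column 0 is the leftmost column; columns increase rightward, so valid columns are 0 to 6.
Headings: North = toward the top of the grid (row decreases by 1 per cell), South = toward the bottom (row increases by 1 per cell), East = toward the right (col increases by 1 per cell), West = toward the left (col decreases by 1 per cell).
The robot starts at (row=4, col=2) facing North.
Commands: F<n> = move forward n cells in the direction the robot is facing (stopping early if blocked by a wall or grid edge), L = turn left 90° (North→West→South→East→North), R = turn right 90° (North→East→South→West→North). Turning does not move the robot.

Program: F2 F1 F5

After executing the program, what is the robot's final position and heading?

Answer: Final position: (row=0, col=2), facing North

Derivation:
Start: (row=4, col=2), facing North
  F2: move forward 2, now at (row=2, col=2)
  F1: move forward 1, now at (row=1, col=2)
  F5: move forward 1/5 (blocked), now at (row=0, col=2)
Final: (row=0, col=2), facing North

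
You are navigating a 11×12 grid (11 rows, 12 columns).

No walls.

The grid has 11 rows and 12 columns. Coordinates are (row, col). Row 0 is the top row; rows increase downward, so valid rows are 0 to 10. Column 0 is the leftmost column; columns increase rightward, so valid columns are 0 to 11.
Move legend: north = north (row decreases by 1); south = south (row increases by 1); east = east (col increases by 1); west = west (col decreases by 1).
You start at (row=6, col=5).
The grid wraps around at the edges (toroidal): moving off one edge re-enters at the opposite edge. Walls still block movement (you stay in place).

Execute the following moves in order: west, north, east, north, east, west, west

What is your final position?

Start: (row=6, col=5)
  west (west): (row=6, col=5) -> (row=6, col=4)
  north (north): (row=6, col=4) -> (row=5, col=4)
  east (east): (row=5, col=4) -> (row=5, col=5)
  north (north): (row=5, col=5) -> (row=4, col=5)
  east (east): (row=4, col=5) -> (row=4, col=6)
  west (west): (row=4, col=6) -> (row=4, col=5)
  west (west): (row=4, col=5) -> (row=4, col=4)
Final: (row=4, col=4)

Answer: Final position: (row=4, col=4)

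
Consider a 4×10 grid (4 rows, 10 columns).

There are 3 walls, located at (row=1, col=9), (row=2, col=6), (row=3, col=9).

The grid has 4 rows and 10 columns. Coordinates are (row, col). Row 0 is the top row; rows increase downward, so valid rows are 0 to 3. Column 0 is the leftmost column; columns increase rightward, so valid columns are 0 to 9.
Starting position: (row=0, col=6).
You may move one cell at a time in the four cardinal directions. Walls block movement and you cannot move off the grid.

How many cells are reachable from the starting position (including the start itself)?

BFS flood-fill from (row=0, col=6):
  Distance 0: (row=0, col=6)
  Distance 1: (row=0, col=5), (row=0, col=7), (row=1, col=6)
  Distance 2: (row=0, col=4), (row=0, col=8), (row=1, col=5), (row=1, col=7)
  Distance 3: (row=0, col=3), (row=0, col=9), (row=1, col=4), (row=1, col=8), (row=2, col=5), (row=2, col=7)
  Distance 4: (row=0, col=2), (row=1, col=3), (row=2, col=4), (row=2, col=8), (row=3, col=5), (row=3, col=7)
  Distance 5: (row=0, col=1), (row=1, col=2), (row=2, col=3), (row=2, col=9), (row=3, col=4), (row=3, col=6), (row=3, col=8)
  Distance 6: (row=0, col=0), (row=1, col=1), (row=2, col=2), (row=3, col=3)
  Distance 7: (row=1, col=0), (row=2, col=1), (row=3, col=2)
  Distance 8: (row=2, col=0), (row=3, col=1)
  Distance 9: (row=3, col=0)
Total reachable: 37 (grid has 37 open cells total)

Answer: Reachable cells: 37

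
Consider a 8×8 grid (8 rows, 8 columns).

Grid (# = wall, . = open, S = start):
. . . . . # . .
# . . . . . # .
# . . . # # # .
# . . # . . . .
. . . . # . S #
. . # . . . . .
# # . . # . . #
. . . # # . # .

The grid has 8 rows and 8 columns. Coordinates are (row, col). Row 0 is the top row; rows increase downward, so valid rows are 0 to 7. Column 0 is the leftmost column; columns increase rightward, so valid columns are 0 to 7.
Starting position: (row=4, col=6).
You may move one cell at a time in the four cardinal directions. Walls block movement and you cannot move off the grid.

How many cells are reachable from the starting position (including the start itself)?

Answer: Reachable cells: 44

Derivation:
BFS flood-fill from (row=4, col=6):
  Distance 0: (row=4, col=6)
  Distance 1: (row=3, col=6), (row=4, col=5), (row=5, col=6)
  Distance 2: (row=3, col=5), (row=3, col=7), (row=5, col=5), (row=5, col=7), (row=6, col=6)
  Distance 3: (row=2, col=7), (row=3, col=4), (row=5, col=4), (row=6, col=5)
  Distance 4: (row=1, col=7), (row=5, col=3), (row=7, col=5)
  Distance 5: (row=0, col=7), (row=4, col=3), (row=6, col=3)
  Distance 6: (row=0, col=6), (row=4, col=2), (row=6, col=2)
  Distance 7: (row=3, col=2), (row=4, col=1), (row=7, col=2)
  Distance 8: (row=2, col=2), (row=3, col=1), (row=4, col=0), (row=5, col=1), (row=7, col=1)
  Distance 9: (row=1, col=2), (row=2, col=1), (row=2, col=3), (row=5, col=0), (row=7, col=0)
  Distance 10: (row=0, col=2), (row=1, col=1), (row=1, col=3)
  Distance 11: (row=0, col=1), (row=0, col=3), (row=1, col=4)
  Distance 12: (row=0, col=0), (row=0, col=4), (row=1, col=5)
Total reachable: 44 (grid has 45 open cells total)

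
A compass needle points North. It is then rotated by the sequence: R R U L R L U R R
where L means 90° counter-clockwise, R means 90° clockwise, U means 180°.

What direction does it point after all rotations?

Answer: Final heading: West

Derivation:
Start: North
  R (right (90° clockwise)) -> East
  R (right (90° clockwise)) -> South
  U (U-turn (180°)) -> North
  L (left (90° counter-clockwise)) -> West
  R (right (90° clockwise)) -> North
  L (left (90° counter-clockwise)) -> West
  U (U-turn (180°)) -> East
  R (right (90° clockwise)) -> South
  R (right (90° clockwise)) -> West
Final: West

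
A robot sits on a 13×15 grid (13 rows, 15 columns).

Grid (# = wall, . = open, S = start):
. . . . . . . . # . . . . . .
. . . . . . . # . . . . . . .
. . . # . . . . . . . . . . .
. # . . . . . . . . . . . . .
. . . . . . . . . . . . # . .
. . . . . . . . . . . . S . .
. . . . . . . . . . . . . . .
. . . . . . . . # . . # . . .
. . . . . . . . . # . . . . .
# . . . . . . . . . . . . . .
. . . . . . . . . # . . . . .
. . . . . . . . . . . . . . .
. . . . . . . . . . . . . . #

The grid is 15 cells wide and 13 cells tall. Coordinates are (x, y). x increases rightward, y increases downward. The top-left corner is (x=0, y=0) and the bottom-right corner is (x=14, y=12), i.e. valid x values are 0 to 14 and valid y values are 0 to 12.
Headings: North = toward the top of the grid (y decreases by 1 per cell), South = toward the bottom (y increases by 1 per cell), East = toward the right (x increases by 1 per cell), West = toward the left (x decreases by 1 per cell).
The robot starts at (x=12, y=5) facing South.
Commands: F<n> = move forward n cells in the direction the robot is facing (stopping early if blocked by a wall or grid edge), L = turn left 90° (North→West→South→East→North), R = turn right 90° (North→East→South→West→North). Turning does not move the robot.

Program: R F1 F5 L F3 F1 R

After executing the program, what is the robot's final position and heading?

Answer: Final position: (x=6, y=9), facing West

Derivation:
Start: (x=12, y=5), facing South
  R: turn right, now facing West
  F1: move forward 1, now at (x=11, y=5)
  F5: move forward 5, now at (x=6, y=5)
  L: turn left, now facing South
  F3: move forward 3, now at (x=6, y=8)
  F1: move forward 1, now at (x=6, y=9)
  R: turn right, now facing West
Final: (x=6, y=9), facing West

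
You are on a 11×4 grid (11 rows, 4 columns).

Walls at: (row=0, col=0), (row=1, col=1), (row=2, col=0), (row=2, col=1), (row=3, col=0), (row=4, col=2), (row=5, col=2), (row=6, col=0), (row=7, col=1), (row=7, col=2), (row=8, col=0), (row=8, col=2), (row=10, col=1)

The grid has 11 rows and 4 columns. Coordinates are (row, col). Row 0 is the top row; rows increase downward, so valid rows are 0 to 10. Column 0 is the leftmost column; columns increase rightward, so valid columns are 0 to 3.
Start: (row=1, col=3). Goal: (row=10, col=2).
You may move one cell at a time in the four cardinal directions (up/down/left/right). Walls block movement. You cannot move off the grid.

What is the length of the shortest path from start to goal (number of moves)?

Answer: Shortest path length: 10

Derivation:
BFS from (row=1, col=3) until reaching (row=10, col=2):
  Distance 0: (row=1, col=3)
  Distance 1: (row=0, col=3), (row=1, col=2), (row=2, col=3)
  Distance 2: (row=0, col=2), (row=2, col=2), (row=3, col=3)
  Distance 3: (row=0, col=1), (row=3, col=2), (row=4, col=3)
  Distance 4: (row=3, col=1), (row=5, col=3)
  Distance 5: (row=4, col=1), (row=6, col=3)
  Distance 6: (row=4, col=0), (row=5, col=1), (row=6, col=2), (row=7, col=3)
  Distance 7: (row=5, col=0), (row=6, col=1), (row=8, col=3)
  Distance 8: (row=9, col=3)
  Distance 9: (row=9, col=2), (row=10, col=3)
  Distance 10: (row=9, col=1), (row=10, col=2)  <- goal reached here
One shortest path (10 moves): (row=1, col=3) -> (row=2, col=3) -> (row=3, col=3) -> (row=4, col=3) -> (row=5, col=3) -> (row=6, col=3) -> (row=7, col=3) -> (row=8, col=3) -> (row=9, col=3) -> (row=9, col=2) -> (row=10, col=2)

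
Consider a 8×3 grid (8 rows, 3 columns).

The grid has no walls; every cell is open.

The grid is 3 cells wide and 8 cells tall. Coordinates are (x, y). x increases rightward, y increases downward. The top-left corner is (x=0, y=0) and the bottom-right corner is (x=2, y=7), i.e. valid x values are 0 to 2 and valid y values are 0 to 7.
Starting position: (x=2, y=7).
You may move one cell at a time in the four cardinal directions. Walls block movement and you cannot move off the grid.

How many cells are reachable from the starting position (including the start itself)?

Answer: Reachable cells: 24

Derivation:
BFS flood-fill from (x=2, y=7):
  Distance 0: (x=2, y=7)
  Distance 1: (x=2, y=6), (x=1, y=7)
  Distance 2: (x=2, y=5), (x=1, y=6), (x=0, y=7)
  Distance 3: (x=2, y=4), (x=1, y=5), (x=0, y=6)
  Distance 4: (x=2, y=3), (x=1, y=4), (x=0, y=5)
  Distance 5: (x=2, y=2), (x=1, y=3), (x=0, y=4)
  Distance 6: (x=2, y=1), (x=1, y=2), (x=0, y=3)
  Distance 7: (x=2, y=0), (x=1, y=1), (x=0, y=2)
  Distance 8: (x=1, y=0), (x=0, y=1)
  Distance 9: (x=0, y=0)
Total reachable: 24 (grid has 24 open cells total)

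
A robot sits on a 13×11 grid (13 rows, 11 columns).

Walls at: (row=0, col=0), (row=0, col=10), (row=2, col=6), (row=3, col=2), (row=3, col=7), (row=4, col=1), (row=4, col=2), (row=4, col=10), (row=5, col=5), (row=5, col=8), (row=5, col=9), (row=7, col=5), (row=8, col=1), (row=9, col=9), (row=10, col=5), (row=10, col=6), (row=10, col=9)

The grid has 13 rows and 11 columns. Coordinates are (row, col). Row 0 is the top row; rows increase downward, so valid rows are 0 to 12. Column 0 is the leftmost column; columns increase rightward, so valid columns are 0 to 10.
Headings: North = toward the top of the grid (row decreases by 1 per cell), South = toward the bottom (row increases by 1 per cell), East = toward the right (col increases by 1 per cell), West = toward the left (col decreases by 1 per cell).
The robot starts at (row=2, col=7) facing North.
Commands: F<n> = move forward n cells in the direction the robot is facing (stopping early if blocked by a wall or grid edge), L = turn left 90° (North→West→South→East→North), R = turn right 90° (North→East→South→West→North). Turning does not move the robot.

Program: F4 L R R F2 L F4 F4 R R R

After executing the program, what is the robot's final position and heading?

Start: (row=2, col=7), facing North
  F4: move forward 2/4 (blocked), now at (row=0, col=7)
  L: turn left, now facing West
  R: turn right, now facing North
  R: turn right, now facing East
  F2: move forward 2, now at (row=0, col=9)
  L: turn left, now facing North
  F4: move forward 0/4 (blocked), now at (row=0, col=9)
  F4: move forward 0/4 (blocked), now at (row=0, col=9)
  R: turn right, now facing East
  R: turn right, now facing South
  R: turn right, now facing West
Final: (row=0, col=9), facing West

Answer: Final position: (row=0, col=9), facing West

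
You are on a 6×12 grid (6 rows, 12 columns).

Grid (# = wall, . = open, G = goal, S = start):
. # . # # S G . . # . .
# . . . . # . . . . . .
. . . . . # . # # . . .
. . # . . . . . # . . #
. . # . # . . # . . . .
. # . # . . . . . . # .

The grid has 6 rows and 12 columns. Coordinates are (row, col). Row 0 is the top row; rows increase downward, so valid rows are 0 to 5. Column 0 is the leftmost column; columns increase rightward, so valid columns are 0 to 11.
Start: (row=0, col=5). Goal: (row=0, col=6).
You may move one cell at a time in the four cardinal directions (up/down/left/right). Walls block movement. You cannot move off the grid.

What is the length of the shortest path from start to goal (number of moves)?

Answer: Shortest path length: 1

Derivation:
BFS from (row=0, col=5) until reaching (row=0, col=6):
  Distance 0: (row=0, col=5)
  Distance 1: (row=0, col=6)  <- goal reached here
One shortest path (1 moves): (row=0, col=5) -> (row=0, col=6)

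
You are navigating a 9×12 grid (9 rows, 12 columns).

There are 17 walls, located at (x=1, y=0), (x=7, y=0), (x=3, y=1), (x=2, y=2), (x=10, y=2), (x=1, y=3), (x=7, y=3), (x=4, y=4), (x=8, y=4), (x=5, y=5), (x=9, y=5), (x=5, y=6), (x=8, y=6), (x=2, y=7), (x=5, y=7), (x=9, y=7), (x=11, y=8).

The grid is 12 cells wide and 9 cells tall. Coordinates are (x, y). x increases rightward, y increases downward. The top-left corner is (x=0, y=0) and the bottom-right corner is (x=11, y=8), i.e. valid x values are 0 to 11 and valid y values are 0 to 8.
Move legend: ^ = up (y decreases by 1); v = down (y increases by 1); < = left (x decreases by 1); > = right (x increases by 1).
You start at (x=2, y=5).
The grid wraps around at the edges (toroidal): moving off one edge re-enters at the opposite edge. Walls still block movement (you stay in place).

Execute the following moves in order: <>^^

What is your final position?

Answer: Final position: (x=2, y=3)

Derivation:
Start: (x=2, y=5)
  < (left): (x=2, y=5) -> (x=1, y=5)
  > (right): (x=1, y=5) -> (x=2, y=5)
  ^ (up): (x=2, y=5) -> (x=2, y=4)
  ^ (up): (x=2, y=4) -> (x=2, y=3)
Final: (x=2, y=3)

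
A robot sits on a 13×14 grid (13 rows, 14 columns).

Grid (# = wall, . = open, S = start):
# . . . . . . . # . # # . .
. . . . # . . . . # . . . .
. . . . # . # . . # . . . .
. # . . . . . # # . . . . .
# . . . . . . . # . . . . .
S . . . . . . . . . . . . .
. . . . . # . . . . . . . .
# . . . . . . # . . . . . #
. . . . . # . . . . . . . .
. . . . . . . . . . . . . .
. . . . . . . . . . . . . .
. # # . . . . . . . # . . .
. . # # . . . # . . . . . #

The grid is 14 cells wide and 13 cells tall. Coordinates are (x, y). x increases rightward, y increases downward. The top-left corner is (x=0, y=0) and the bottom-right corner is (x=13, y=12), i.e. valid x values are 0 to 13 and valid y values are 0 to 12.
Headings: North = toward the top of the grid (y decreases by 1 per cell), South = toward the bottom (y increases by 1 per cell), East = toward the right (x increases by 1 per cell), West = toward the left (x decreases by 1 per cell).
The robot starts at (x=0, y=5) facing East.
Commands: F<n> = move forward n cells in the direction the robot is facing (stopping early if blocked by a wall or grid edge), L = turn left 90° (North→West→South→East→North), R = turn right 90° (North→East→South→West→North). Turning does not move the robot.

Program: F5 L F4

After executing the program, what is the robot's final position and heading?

Answer: Final position: (x=5, y=1), facing North

Derivation:
Start: (x=0, y=5), facing East
  F5: move forward 5, now at (x=5, y=5)
  L: turn left, now facing North
  F4: move forward 4, now at (x=5, y=1)
Final: (x=5, y=1), facing North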